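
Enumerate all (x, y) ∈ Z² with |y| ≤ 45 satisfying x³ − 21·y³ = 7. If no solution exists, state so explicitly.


The equation is x³ - 21y³ = 7. For fixed y, x³ = 21·y³ + 7, so a solution requires the RHS to be a perfect cube.
Strategy: iterate y from -45 to 45, compute RHS = 21·y³ + 7, and check whether it is a (positive or negative) perfect cube.
Check small values of y:
  y = 0: RHS = 7 is not a perfect cube.
  y = 1: RHS = 28 is not a perfect cube.
  y = -1: RHS = -14 is not a perfect cube.
  y = 2: RHS = 175 is not a perfect cube.
  y = -2: RHS = -161 is not a perfect cube.
  y = 3: RHS = 574 is not a perfect cube.
  y = -3: RHS = -560 is not a perfect cube.
Continuing the search up to |y| = 45 finds no solutions either.
No (x, y) in the scanned range satisfies the equation.

No integer solutions with |y| ≤ 45.


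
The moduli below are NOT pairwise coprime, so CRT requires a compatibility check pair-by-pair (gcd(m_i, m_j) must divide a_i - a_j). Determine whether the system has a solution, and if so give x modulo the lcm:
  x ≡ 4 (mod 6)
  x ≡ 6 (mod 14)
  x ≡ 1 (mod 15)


Moduli 6, 14, 15 are not pairwise coprime, so CRT works modulo lcm(m_i) when all pairwise compatibility conditions hold.
Pairwise compatibility: gcd(m_i, m_j) must divide a_i - a_j for every pair.
Merge one congruence at a time:
  Start: x ≡ 4 (mod 6).
  Combine with x ≡ 6 (mod 14): gcd(6, 14) = 2; 6 - 4 = 2, which IS divisible by 2, so compatible.
    Write x = 4 + 6·t and substitute into x ≡ 6 (mod 14): 6·t ≡ 6 − 4 = 2 (mod 14).
    Divide the congruence (and modulus) by g = 2: 3·t ≡ 1 (mod 7).
    The inverse of 3 mod 7 is 5 (since 3·5 = 15 = 2·7 + 1), so t ≡ 5·1 = 5 ≡ 5 (mod 7).
    Then x = 4 + 6·5 = 34, valid modulo lcm(6, 14) = 42: x ≡ 34 (mod 42).
  Combine with x ≡ 1 (mod 15): gcd(42, 15) = 3; 1 - 34 = -33, which IS divisible by 3, so compatible.
    Write x = 34 + 42·t and substitute into x ≡ 1 (mod 15): 42·t ≡ 1 − 34 = -33 (mod 15).
    Divide the congruence (and modulus) by g = 3: 14·t ≡ -11 (mod 5).
    Reduce coefficients mod 5: 4·t ≡ 4 (mod 5).
    The inverse of 4 mod 5 is 4 (since 4·4 = 16 = 3·5 + 1), so t ≡ 4·4 = 16 ≡ 1 (mod 5).
    Then x = 34 + 42·1 = 76, valid modulo lcm(42, 15) = 210: x ≡ 76 (mod 210).
Verify: 76 mod 6 = 4, 76 mod 14 = 6, 76 mod 15 = 1.

x ≡ 76 (mod 210).


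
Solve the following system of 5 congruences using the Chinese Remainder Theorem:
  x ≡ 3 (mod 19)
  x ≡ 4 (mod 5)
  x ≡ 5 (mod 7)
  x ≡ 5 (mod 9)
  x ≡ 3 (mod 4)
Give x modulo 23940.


Product of moduli M = 19 · 5 · 7 · 9 · 4 = 23940.
Merge one congruence at a time:
  Start: x ≡ 3 (mod 19).
  Combine with x ≡ 4 (mod 5); new modulus lcm = 95.
    Write x = 3 + 19·t and substitute into x ≡ 4 (mod 5): 19·t ≡ 4 − 3 = 1 (mod 5).
    Reduce coefficients mod 5: 4·t ≡ 1 (mod 5).
    The inverse of 4 mod 5 is 4 (since 4·4 = 16 = 3·5 + 1), so t ≡ 4·1 = 4 ≡ 4 (mod 5).
    Then x = 3 + 19·4 = 79, valid modulo lcm(19, 5) = 95: x ≡ 79 (mod 95).
  Combine with x ≡ 5 (mod 7); new modulus lcm = 665.
    Write x = 79 + 95·t and substitute into x ≡ 5 (mod 7): 95·t ≡ 5 − 79 = -74 (mod 7).
    Reduce coefficients mod 7: 4·t ≡ 3 (mod 7).
    The inverse of 4 mod 7 is 2 (since 4·2 = 8 = 1·7 + 1), so t ≡ 2·3 = 6 ≡ 6 (mod 7).
    Then x = 79 + 95·6 = 649, valid modulo lcm(95, 7) = 665: x ≡ 649 (mod 665).
  Combine with x ≡ 5 (mod 9); new modulus lcm = 5985.
    Write x = 649 + 665·t and substitute into x ≡ 5 (mod 9): 665·t ≡ 5 − 649 = -644 (mod 9).
    Reduce coefficients mod 9: 8·t ≡ 4 (mod 9).
    The inverse of 8 mod 9 is 8 (since 8·8 = 64 = 7·9 + 1), so t ≡ 8·4 = 32 ≡ 5 (mod 9).
    Then x = 649 + 665·5 = 3974, valid modulo lcm(665, 9) = 5985: x ≡ 3974 (mod 5985).
  Combine with x ≡ 3 (mod 4); new modulus lcm = 23940.
    Write x = 3974 + 5985·t and substitute into x ≡ 3 (mod 4): 5985·t ≡ 3 − 3974 = -3971 (mod 4).
    Reduce coefficients mod 4: 1·t ≡ 1 (mod 4).
    So t ≡ 1 (mod 4).
    Then x = 3974 + 5985·1 = 9959, valid modulo lcm(5985, 4) = 23940: x ≡ 9959 (mod 23940).
Verify against each original: 9959 mod 19 = 3, 9959 mod 5 = 4, 9959 mod 7 = 5, 9959 mod 9 = 5, 9959 mod 4 = 3.

x ≡ 9959 (mod 23940).


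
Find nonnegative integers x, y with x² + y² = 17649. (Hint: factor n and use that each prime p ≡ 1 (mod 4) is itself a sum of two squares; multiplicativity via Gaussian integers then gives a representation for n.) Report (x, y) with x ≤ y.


Step 1: Factor n = 17649 = 3^2 · 37 · 53.
Step 2: Check the mod-4 condition on each prime factor: 3 ≡ 3 (mod 4), exponent 2 (must be even); 37 ≡ 1 (mod 4), exponent 1; 53 ≡ 1 (mod 4), exponent 1.
All primes ≡ 3 (mod 4) appear to even exponent (or don't appear), so by the two-squares theorem n IS expressible as a sum of two squares.
Step 3: Build a representation. Group n = k² · m with k = 3 and m = 37 · 53 = 1961 (a product of primes ≡ 1 (mod 4)); a representation of m scales to one of n via (k·x)² + (k·y)² = k²(x² + y²). Each prime p ≡ 1 (mod 4) is itself a sum of two squares; find a² by testing p − a² for a perfect square:
  37: 37 − 1² = 36 = 6² ⇒ 37 = 1² + 6².
  53: 53 − 1² = 52, 53 − 2² = 49 = 7² ⇒ 53 = 2² + 7².
  Combine using the Brahmagupta–Fibonacci identity (a² + b²)(c² + d²) = (ac − bd)² + (ad + bc)² = (ac + bd)² + (ad − bc)²:
  37 · 53 = 1961: from (1² + 6²)(2² + 7²), take (1·2 − 6·7, 1·7 + 6·2) = (2 − 42, 7 + 12) = (-40, 19); dropping signs (only squares matter) gives (40, 19); check 40² + 19² = 1600 + 361 = 1961 ✓.
  Scale by k = 3: (3·40, 3·19) = (120, 57).
Step 4: Order so x ≤ y and verify: 57² + 120² = 3249 + 14400 = 17649 = n. ✓

n = 17649 = 57² + 120² (one valid representation with x ≤ y).


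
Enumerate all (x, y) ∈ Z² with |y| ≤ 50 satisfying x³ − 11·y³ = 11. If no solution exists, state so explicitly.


The equation is x³ - 11y³ = 11. For fixed y, x³ = 11·y³ + 11, so a solution requires the RHS to be a perfect cube.
Strategy: iterate y from -50 to 50, compute RHS = 11·y³ + 11, and check whether it is a (positive or negative) perfect cube.
Check small values of y:
  y = 0: RHS = 11 is not a perfect cube.
  y = 1: RHS = 22 is not a perfect cube.
  y = -1: RHS = 0 = (0)³ ⇒ x = 0 works.
  y = 2: RHS = 99 is not a perfect cube.
  y = -2: RHS = -77 is not a perfect cube.
  y = 3: RHS = 308 is not a perfect cube.
  y = -3: RHS = -286 is not a perfect cube.
Continuing the search up to |y| = 50 finds no further solutions beyond those listed.
Collected solutions: (0, -1).

Solutions (with |y| ≤ 50): (0, -1).


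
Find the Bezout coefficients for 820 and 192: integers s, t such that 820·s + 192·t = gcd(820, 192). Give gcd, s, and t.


Euclidean algorithm on (820, 192) — divide until remainder is 0:
  820 = 4 · 192 + 52
  192 = 3 · 52 + 36
  52 = 1 · 36 + 16
  36 = 2 · 16 + 4
  16 = 4 · 4 + 0
gcd(820, 192) = 4.
Track Bezout coefficients alongside the remainders: start with r₀ = 820 = a·1 + b·0 (s = 1, t = 0) and r₁ = 192 = a·0 + b·1 (s = 0, t = 1); each new remainder r_{k+1} = r_{k-1} − q_k·r_k inherits s_{k+1} = s_{k-1} − q_k·s_k, t_{k+1} = t_{k-1} − q_k·t_k, so r_k = a·s_k + b·t_k at every step:
  q = 4: r = 52, s = 1 − 4·0 = 1, t = 0 − 4·1 = -4  (check: 820·1 + 192·(-4) = 52)
  q = 3: r = 36, s = 0 − 3·1 = -3, t = 1 − 3·(-4) = 13  (check: 820·(-3) + 192·13 = 36)
  q = 1: r = 16, s = 1 − 1·(-3) = 4, t = -4 − 1·13 = -17  (check: 820·4 + 192·(-17) = 16)
  q = 2: r = 4, s = -3 − 2·4 = -11, t = 13 − 2·(-17) = 47  (check: 820·(-11) + 192·47 = 4)
The row with r = 4 (the gcd) gives the Bezout coefficients s = -11, t = 47.
Result: 820 · (-11) + 192 · (47) = 4.

gcd(820, 192) = 4; s = -11, t = 47 (check: 820·(-11) + 192·47 = 4).


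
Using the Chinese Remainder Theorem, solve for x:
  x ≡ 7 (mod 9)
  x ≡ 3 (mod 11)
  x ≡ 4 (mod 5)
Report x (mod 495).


Moduli 9, 11, 5 are pairwise coprime; by CRT there is a unique solution modulo M = 9 · 11 · 5 = 495.
Solve pairwise, accumulating the modulus:
  Start with x ≡ 7 (mod 9).
  Combine with x ≡ 3 (mod 11): since gcd(9, 11) = 1, we get a unique residue mod 99.
    Write x = 7 + 9·t and substitute into x ≡ 3 (mod 11): 9·t ≡ 3 − 7 = -4 (mod 11).
    Reduce coefficients mod 11: 9·t ≡ 7 (mod 11).
    The inverse of 9 mod 11 is 5 (since 9·5 = 45 = 4·11 + 1), so t ≡ 5·7 = 35 ≡ 2 (mod 11).
    Then x = 7 + 9·2 = 25, valid modulo lcm(9, 11) = 99: x ≡ 25 (mod 99).
  Combine with x ≡ 4 (mod 5): since gcd(99, 5) = 1, we get a unique residue mod 495.
    Write x = 25 + 99·t and substitute into x ≡ 4 (mod 5): 99·t ≡ 4 − 25 = -21 (mod 5).
    Reduce coefficients mod 5: 4·t ≡ 4 (mod 5).
    The inverse of 4 mod 5 is 4 (since 4·4 = 16 = 3·5 + 1), so t ≡ 4·4 = 16 ≡ 1 (mod 5).
    Then x = 25 + 99·1 = 124, valid modulo lcm(99, 5) = 495: x ≡ 124 (mod 495).
Verify: 124 mod 9 = 7 ✓, 124 mod 11 = 3 ✓, 124 mod 5 = 4 ✓.

x ≡ 124 (mod 495).


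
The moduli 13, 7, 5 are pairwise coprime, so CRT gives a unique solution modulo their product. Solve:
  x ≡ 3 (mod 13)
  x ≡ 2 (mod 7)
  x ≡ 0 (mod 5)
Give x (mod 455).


Moduli 13, 7, 5 are pairwise coprime; by CRT there is a unique solution modulo M = 13 · 7 · 5 = 455.
Solve pairwise, accumulating the modulus:
  Start with x ≡ 3 (mod 13).
  Combine with x ≡ 2 (mod 7): since gcd(13, 7) = 1, we get a unique residue mod 91.
    Write x = 3 + 13·t and substitute into x ≡ 2 (mod 7): 13·t ≡ 2 − 3 = -1 (mod 7).
    Reduce coefficients mod 7: 6·t ≡ 6 (mod 7).
    The inverse of 6 mod 7 is 6 (since 6·6 = 36 = 5·7 + 1), so t ≡ 6·6 = 36 ≡ 1 (mod 7).
    Then x = 3 + 13·1 = 16, valid modulo lcm(13, 7) = 91: x ≡ 16 (mod 91).
  Combine with x ≡ 0 (mod 5): since gcd(91, 5) = 1, we get a unique residue mod 455.
    Write x = 16 + 91·t and substitute into x ≡ 0 (mod 5): 91·t ≡ 0 − 16 = -16 (mod 5).
    Reduce coefficients mod 5: 1·t ≡ 4 (mod 5).
    So t ≡ 4 (mod 5).
    Then x = 16 + 91·4 = 380, valid modulo lcm(91, 5) = 455: x ≡ 380 (mod 455).
Verify: 380 mod 13 = 3 ✓, 380 mod 7 = 2 ✓, 380 mod 5 = 0 ✓.

x ≡ 380 (mod 455).


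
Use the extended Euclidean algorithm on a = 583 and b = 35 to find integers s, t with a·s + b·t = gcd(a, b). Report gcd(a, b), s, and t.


Euclidean algorithm on (583, 35) — divide until remainder is 0:
  583 = 16 · 35 + 23
  35 = 1 · 23 + 12
  23 = 1 · 12 + 11
  12 = 1 · 11 + 1
  11 = 11 · 1 + 0
gcd(583, 35) = 1.
Track Bezout coefficients alongside the remainders: start with r₀ = 583 = a·1 + b·0 (s = 1, t = 0) and r₁ = 35 = a·0 + b·1 (s = 0, t = 1); each new remainder r_{k+1} = r_{k-1} − q_k·r_k inherits s_{k+1} = s_{k-1} − q_k·s_k, t_{k+1} = t_{k-1} − q_k·t_k, so r_k = a·s_k + b·t_k at every step:
  q = 16: r = 23, s = 1 − 16·0 = 1, t = 0 − 16·1 = -16  (check: 583·1 + 35·(-16) = 23)
  q = 1: r = 12, s = 0 − 1·1 = -1, t = 1 − 1·(-16) = 17  (check: 583·(-1) + 35·17 = 12)
  q = 1: r = 11, s = 1 − 1·(-1) = 2, t = -16 − 1·17 = -33  (check: 583·2 + 35·(-33) = 11)
  q = 1: r = 1, s = -1 − 1·2 = -3, t = 17 − 1·(-33) = 50  (check: 583·(-3) + 35·50 = 1)
The row with r = 1 (the gcd) gives the Bezout coefficients s = -3, t = 50.
Result: 583 · (-3) + 35 · (50) = 1.

gcd(583, 35) = 1; s = -3, t = 50 (check: 583·(-3) + 35·50 = 1).


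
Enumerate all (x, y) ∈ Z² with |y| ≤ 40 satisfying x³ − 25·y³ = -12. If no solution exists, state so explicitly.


The equation is x³ - 25y³ = -12. For fixed y, x³ = 25·y³ − 12, so a solution requires the RHS to be a perfect cube.
Strategy: iterate y from -40 to 40, compute RHS = 25·y³ − 12, and check whether it is a (positive or negative) perfect cube.
Check small values of y:
  y = 0: RHS = -12 is not a perfect cube.
  y = 1: RHS = 13 is not a perfect cube.
  y = -1: RHS = -37 is not a perfect cube.
  y = 2: RHS = 188 is not a perfect cube.
  y = -2: RHS = -212 is not a perfect cube.
  y = 3: RHS = 663 is not a perfect cube.
  y = -3: RHS = -687 is not a perfect cube.
Continuing the search up to |y| = 40 finds no solutions either.
No (x, y) in the scanned range satisfies the equation.

No integer solutions with |y| ≤ 40.


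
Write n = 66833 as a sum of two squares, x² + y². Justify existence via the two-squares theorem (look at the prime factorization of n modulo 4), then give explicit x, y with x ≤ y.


Step 1: Factor n = 66833 = 13 · 53 · 97.
Step 2: Check the mod-4 condition on each prime factor: 13 ≡ 1 (mod 4), exponent 1; 53 ≡ 1 (mod 4), exponent 1; 97 ≡ 1 (mod 4), exponent 1.
All primes ≡ 3 (mod 4) appear to even exponent (or don't appear), so by the two-squares theorem n IS expressible as a sum of two squares.
Step 3: Build a representation. Here n = 13 · 53 · 97 is a product of primes ≡ 1 (mod 4). Each prime p ≡ 1 (mod 4) is itself a sum of two squares; find a² by testing p − a² for a perfect square:
  13: 13 − 1² = 12, 13 − 2² = 9 = 3² ⇒ 13 = 2² + 3².
  53: 53 − 1² = 52, 53 − 2² = 49 = 7² ⇒ 53 = 2² + 7².
  97: 97 − 1² = 96, 97 − 2² = 93, 97 − 3² = 88, 97 − 4² = 81 = 9² ⇒ 97 = 4² + 9².
  Combine using the Brahmagupta–Fibonacci identity (a² + b²)(c² + d²) = (ac − bd)² + (ad + bc)² = (ac + bd)² + (ad − bc)²:
  13 · 53 = 689: from (2² + 3²)(2² + 7²), take (2·2 − 3·7, 2·7 + 3·2) = (4 − 21, 14 + 6) = (-17, 20); dropping signs (only squares matter) gives (17, 20); check 17² + 20² = 289 + 400 = 689 ✓.
  689 · 97 = 66833: from (17² + 20²)(4² + 9²), take (17·4 − 20·9, 17·9 + 20·4) = (68 − 180, 153 + 80) = (-112, 233); dropping signs (only squares matter) gives (112, 233); check 112² + 233² = 12544 + 54289 = 66833 ✓.
Step 4: Order so x ≤ y and verify: 112² + 233² = 12544 + 54289 = 66833 = n. ✓

n = 66833 = 112² + 233² (one valid representation with x ≤ y).


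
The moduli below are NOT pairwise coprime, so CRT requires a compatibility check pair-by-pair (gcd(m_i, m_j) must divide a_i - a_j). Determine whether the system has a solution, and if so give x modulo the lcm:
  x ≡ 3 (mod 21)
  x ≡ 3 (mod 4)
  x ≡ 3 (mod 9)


Moduli 21, 4, 9 are not pairwise coprime, so CRT works modulo lcm(m_i) when all pairwise compatibility conditions hold.
Pairwise compatibility: gcd(m_i, m_j) must divide a_i - a_j for every pair.
Merge one congruence at a time:
  Start: x ≡ 3 (mod 21).
  Combine with x ≡ 3 (mod 4): gcd(21, 4) = 1; 3 - 3 = 0, which IS divisible by 1, so compatible.
    Write x = 3 + 21·t and substitute into x ≡ 3 (mod 4): 21·t ≡ 3 − 3 = 0 (mod 4).
    Reduce coefficients mod 4: 1·t ≡ 0 (mod 4).
    So t ≡ 0 (mod 4).
    Then x = 3 + 21·0 = 3, valid modulo lcm(21, 4) = 84: x ≡ 3 (mod 84).
  Combine with x ≡ 3 (mod 9): gcd(84, 9) = 3; 3 - 3 = 0, which IS divisible by 3, so compatible.
    Write x = 3 + 84·t and substitute into x ≡ 3 (mod 9): 84·t ≡ 3 − 3 = 0 (mod 9).
    Divide the congruence (and modulus) by g = 3: 28·t ≡ 0 (mod 3).
    Reduce coefficients mod 3: 1·t ≡ 0 (mod 3).
    So t ≡ 0 (mod 3).
    Then x = 3 + 84·0 = 3, valid modulo lcm(84, 9) = 252: x ≡ 3 (mod 252).
Verify: 3 mod 21 = 3, 3 mod 4 = 3, 3 mod 9 = 3.

x ≡ 3 (mod 252).


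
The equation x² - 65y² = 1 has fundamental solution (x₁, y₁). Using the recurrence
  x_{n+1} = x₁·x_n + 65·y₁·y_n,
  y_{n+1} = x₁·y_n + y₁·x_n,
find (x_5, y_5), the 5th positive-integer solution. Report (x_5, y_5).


Step 1: Find the fundamental solution (x₁, y₁) of x² - 65y² = 1.
  Expand √65 as a continued fraction. a₀ = ⌊√65⌋ = 8; iterate m_{k+1} = d_k·a_k − m_k, d_{k+1} = (65 − m_{k+1}²)/d_k, a_{k+1} = ⌊(a₀ + m_{k+1})/d_{k+1}⌋ (starting m₀ = 0, d₀ = 1), with convergents p_k = a_k·p_{k-1} + p_{k-2}, q_k = a_k·q_{k-1} + q_{k-2} (p₋₁ = 1, q₋₁ = 0):
  k = 0: a₀ = 8; p₀/q₀ = 8/1; p₀² − 65·q₀² = 64 − 65 = -1.
  k = 1: m = 8, d = 1, a = ⌊(8 + 8)/1⌋ = 16; p/q = (16·8 + 1)/(16·1 + 0) = 129/16; p² − 65·q² = 16641 − 16640 = 1.
  The first convergent with p² − 65·q² = 1 gives the fundamental solution (x₁, y₁) = (129, 16).
Step 2: Apply the recurrence (x_{n+1}, y_{n+1}) = (x₁x_n + 65y₁y_n, x₁y_n + y₁x_n) repeatedly.
  From (x_1, y_1) = (129, 16): x_2 = 129·129 + 65·16·16 = 33281; y_2 = 129·16 + 16·129 = 4128.
  From (x_2, y_2) = (33281, 4128): x_3 = 129·33281 + 65·16·4128 = 8586369; y_3 = 129·4128 + 16·33281 = 1065008.
  From (x_3, y_3) = (8586369, 1065008): x_4 = 129·8586369 + 65·16·1065008 = 2215249921; y_4 = 129·1065008 + 16·8586369 = 274767936.
  From (x_4, y_4) = (2215249921, 274767936): x_5 = 129·2215249921 + 65·16·274767936 = 571525893249; y_5 = 129·274767936 + 16·2215249921 = 70889062480.
Step 3: Verify x_5² - 65·y_5² = 326641846654067343776001 - 326641846654067343776000 = 1 (should be 1). ✓

(x_1, y_1) = (129, 16); (x_5, y_5) = (571525893249, 70889062480).


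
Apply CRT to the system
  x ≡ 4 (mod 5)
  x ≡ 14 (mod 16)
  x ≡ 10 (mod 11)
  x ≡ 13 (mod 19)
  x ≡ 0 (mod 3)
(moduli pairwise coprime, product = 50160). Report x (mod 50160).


Product of moduli M = 5 · 16 · 11 · 19 · 3 = 50160.
Merge one congruence at a time:
  Start: x ≡ 4 (mod 5).
  Combine with x ≡ 14 (mod 16); new modulus lcm = 80.
    Write x = 4 + 5·t and substitute into x ≡ 14 (mod 16): 5·t ≡ 14 − 4 = 10 (mod 16).
    The inverse of 5 mod 16 is 13 (since 5·13 = 65 = 4·16 + 1), so t ≡ 13·10 = 130 ≡ 2 (mod 16).
    Then x = 4 + 5·2 = 14, valid modulo lcm(5, 16) = 80: x ≡ 14 (mod 80).
  Combine with x ≡ 10 (mod 11); new modulus lcm = 880.
    Write x = 14 + 80·t and substitute into x ≡ 10 (mod 11): 80·t ≡ 10 − 14 = -4 (mod 11).
    Reduce coefficients mod 11: 3·t ≡ 7 (mod 11).
    The inverse of 3 mod 11 is 4 (since 3·4 = 12 = 1·11 + 1), so t ≡ 4·7 = 28 ≡ 6 (mod 11).
    Then x = 14 + 80·6 = 494, valid modulo lcm(80, 11) = 880: x ≡ 494 (mod 880).
  Combine with x ≡ 13 (mod 19); new modulus lcm = 16720.
    Write x = 494 + 880·t and substitute into x ≡ 13 (mod 19): 880·t ≡ 13 − 494 = -481 (mod 19).
    Reduce coefficients mod 19: 6·t ≡ 13 (mod 19).
    The inverse of 6 mod 19 is 16 (since 6·16 = 96 = 5·19 + 1), so t ≡ 16·13 = 208 ≡ 18 (mod 19).
    Then x = 494 + 880·18 = 16334, valid modulo lcm(880, 19) = 16720: x ≡ 16334 (mod 16720).
  Combine with x ≡ 0 (mod 3); new modulus lcm = 50160.
    Write x = 16334 + 16720·t and substitute into x ≡ 0 (mod 3): 16720·t ≡ 0 − 16334 = -16334 (mod 3).
    Reduce coefficients mod 3: 1·t ≡ 1 (mod 3).
    So t ≡ 1 (mod 3).
    Then x = 16334 + 16720·1 = 33054, valid modulo lcm(16720, 3) = 50160: x ≡ 33054 (mod 50160).
Verify against each original: 33054 mod 5 = 4, 33054 mod 16 = 14, 33054 mod 11 = 10, 33054 mod 19 = 13, 33054 mod 3 = 0.

x ≡ 33054 (mod 50160).


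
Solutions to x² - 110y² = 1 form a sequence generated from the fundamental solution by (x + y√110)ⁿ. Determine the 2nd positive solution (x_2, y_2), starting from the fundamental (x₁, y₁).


Step 1: Find the fundamental solution (x₁, y₁) of x² - 110y² = 1.
  Expand √110 as a continued fraction. a₀ = ⌊√110⌋ = 10; iterate m_{k+1} = d_k·a_k − m_k, d_{k+1} = (110 − m_{k+1}²)/d_k, a_{k+1} = ⌊(a₀ + m_{k+1})/d_{k+1}⌋ (starting m₀ = 0, d₀ = 1), with convergents p_k = a_k·p_{k-1} + p_{k-2}, q_k = a_k·q_{k-1} + q_{k-2} (p₋₁ = 1, q₋₁ = 0):
  k = 0: a₀ = 10; p₀/q₀ = 10/1; p₀² − 110·q₀² = 100 − 110 = -10.
  k = 1: m = 10, d = 10, a = ⌊(10 + 10)/10⌋ = 2; p/q = (2·10 + 1)/(2·1 + 0) = 21/2; p² − 110·q² = 441 − 440 = 1.
  The first convergent with p² − 110·q² = 1 gives the fundamental solution (x₁, y₁) = (21, 2).
Step 2: Apply the recurrence (x_{n+1}, y_{n+1}) = (x₁x_n + 110y₁y_n, x₁y_n + y₁x_n) repeatedly.
  From (x_1, y_1) = (21, 2): x_2 = 21·21 + 110·2·2 = 881; y_2 = 21·2 + 2·21 = 84.
Step 3: Verify x_2² - 110·y_2² = 776161 - 776160 = 1 (should be 1). ✓

(x_1, y_1) = (21, 2); (x_2, y_2) = (881, 84).


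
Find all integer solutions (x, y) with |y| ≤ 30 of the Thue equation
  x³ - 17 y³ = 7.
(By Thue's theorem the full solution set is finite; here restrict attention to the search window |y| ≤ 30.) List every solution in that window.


The equation is x³ - 17y³ = 7. For fixed y, x³ = 17·y³ + 7, so a solution requires the RHS to be a perfect cube.
Strategy: iterate y from -30 to 30, compute RHS = 17·y³ + 7, and check whether it is a (positive or negative) perfect cube.
Check small values of y:
  y = 0: RHS = 7 is not a perfect cube.
  y = 1: RHS = 24 is not a perfect cube.
  y = -1: RHS = -10 is not a perfect cube.
  y = 2: RHS = 143 is not a perfect cube.
  y = -2: RHS = -129 is not a perfect cube.
  y = 3: RHS = 466 is not a perfect cube.
  y = -3: RHS = -452 is not a perfect cube.
Continuing the search up to |y| = 30 finds no solutions either.
No (x, y) in the scanned range satisfies the equation.

No integer solutions with |y| ≤ 30.


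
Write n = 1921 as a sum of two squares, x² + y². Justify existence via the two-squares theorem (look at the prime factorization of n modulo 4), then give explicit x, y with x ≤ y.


Step 1: Factor n = 1921 = 17 · 113.
Step 2: Check the mod-4 condition on each prime factor: 17 ≡ 1 (mod 4), exponent 1; 113 ≡ 1 (mod 4), exponent 1.
All primes ≡ 3 (mod 4) appear to even exponent (or don't appear), so by the two-squares theorem n IS expressible as a sum of two squares.
Step 3: Build a representation. Here n = 17 · 113 is a product of primes ≡ 1 (mod 4). Each prime p ≡ 1 (mod 4) is itself a sum of two squares; find a² by testing p − a² for a perfect square:
  17: 17 − 1² = 16 = 4² ⇒ 17 = 1² + 4².
  113: 113 − 1² = 112, 113 − 2² = 109, 113 − 3² = 104, 113 − 4² = 97, 113 − 5² = 88, 113 − 6² = 77, 113 − 7² = 64 = 8² ⇒ 113 = 7² + 8².
  Combine using the Brahmagupta–Fibonacci identity (a² + b²)(c² + d²) = (ac − bd)² + (ad + bc)² = (ac + bd)² + (ad − bc)²:
  17 · 113 = 1921: from (1² + 4²)(7² + 8²), take (1·7 − 4·8, 1·8 + 4·7) = (7 − 32, 8 + 28) = (-25, 36); dropping signs (only squares matter) gives (25, 36); check 25² + 36² = 625 + 1296 = 1921 ✓.
Step 4: Order so x ≤ y and verify: 25² + 36² = 625 + 1296 = 1921 = n. ✓

n = 1921 = 25² + 36² (one valid representation with x ≤ y).


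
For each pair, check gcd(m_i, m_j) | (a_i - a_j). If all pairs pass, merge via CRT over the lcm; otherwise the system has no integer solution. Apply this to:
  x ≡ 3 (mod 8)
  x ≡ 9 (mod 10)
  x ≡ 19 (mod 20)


Moduli 8, 10, 20 are not pairwise coprime, so CRT works modulo lcm(m_i) when all pairwise compatibility conditions hold.
Pairwise compatibility: gcd(m_i, m_j) must divide a_i - a_j for every pair.
Merge one congruence at a time:
  Start: x ≡ 3 (mod 8).
  Combine with x ≡ 9 (mod 10): gcd(8, 10) = 2; 9 - 3 = 6, which IS divisible by 2, so compatible.
    Write x = 3 + 8·t and substitute into x ≡ 9 (mod 10): 8·t ≡ 9 − 3 = 6 (mod 10).
    Divide the congruence (and modulus) by g = 2: 4·t ≡ 3 (mod 5).
    The inverse of 4 mod 5 is 4 (since 4·4 = 16 = 3·5 + 1), so t ≡ 4·3 = 12 ≡ 2 (mod 5).
    Then x = 3 + 8·2 = 19, valid modulo lcm(8, 10) = 40: x ≡ 19 (mod 40).
  Combine with x ≡ 19 (mod 20): gcd(40, 20) = 20; 19 - 19 = 0, which IS divisible by 20, so compatible.
    Write x = 19 + 40·t and substitute into x ≡ 19 (mod 20): 40·t ≡ 19 − 19 = 0 (mod 20).
    Divide the congruence (and modulus) by g = 20: 2·t ≡ 0 (mod 1).
    Modulo 1 every t works; take t = 0.
    Then x = 19 + 40·0 = 19, valid modulo lcm(40, 20) = 40: x ≡ 19 (mod 40).
Verify: 19 mod 8 = 3, 19 mod 10 = 9, 19 mod 20 = 19.

x ≡ 19 (mod 40).


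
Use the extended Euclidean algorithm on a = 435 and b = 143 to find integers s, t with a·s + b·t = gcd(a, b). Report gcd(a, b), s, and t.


Euclidean algorithm on (435, 143) — divide until remainder is 0:
  435 = 3 · 143 + 6
  143 = 23 · 6 + 5
  6 = 1 · 5 + 1
  5 = 5 · 1 + 0
gcd(435, 143) = 1.
Track Bezout coefficients alongside the remainders: start with r₀ = 435 = a·1 + b·0 (s = 1, t = 0) and r₁ = 143 = a·0 + b·1 (s = 0, t = 1); each new remainder r_{k+1} = r_{k-1} − q_k·r_k inherits s_{k+1} = s_{k-1} − q_k·s_k, t_{k+1} = t_{k-1} − q_k·t_k, so r_k = a·s_k + b·t_k at every step:
  q = 3: r = 6, s = 1 − 3·0 = 1, t = 0 − 3·1 = -3  (check: 435·1 + 143·(-3) = 6)
  q = 23: r = 5, s = 0 − 23·1 = -23, t = 1 − 23·(-3) = 70  (check: 435·(-23) + 143·70 = 5)
  q = 1: r = 1, s = 1 − 1·(-23) = 24, t = -3 − 1·70 = -73  (check: 435·24 + 143·(-73) = 1)
The row with r = 1 (the gcd) gives the Bezout coefficients s = 24, t = -73.
Result: 435 · (24) + 143 · (-73) = 1.

gcd(435, 143) = 1; s = 24, t = -73 (check: 435·24 + 143·(-73) = 1).


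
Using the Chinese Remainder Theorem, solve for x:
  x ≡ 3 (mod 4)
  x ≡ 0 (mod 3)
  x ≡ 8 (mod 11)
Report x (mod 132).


Moduli 4, 3, 11 are pairwise coprime; by CRT there is a unique solution modulo M = 4 · 3 · 11 = 132.
Solve pairwise, accumulating the modulus:
  Start with x ≡ 3 (mod 4).
  Combine with x ≡ 0 (mod 3): since gcd(4, 3) = 1, we get a unique residue mod 12.
    Write x = 3 + 4·t and substitute into x ≡ 0 (mod 3): 4·t ≡ 0 − 3 = -3 (mod 3).
    Reduce coefficients mod 3: 1·t ≡ 0 (mod 3).
    So t ≡ 0 (mod 3).
    Then x = 3 + 4·0 = 3, valid modulo lcm(4, 3) = 12: x ≡ 3 (mod 12).
  Combine with x ≡ 8 (mod 11): since gcd(12, 11) = 1, we get a unique residue mod 132.
    Write x = 3 + 12·t and substitute into x ≡ 8 (mod 11): 12·t ≡ 8 − 3 = 5 (mod 11).
    Reduce coefficients mod 11: 1·t ≡ 5 (mod 11).
    So t ≡ 5 (mod 11).
    Then x = 3 + 12·5 = 63, valid modulo lcm(12, 11) = 132: x ≡ 63 (mod 132).
Verify: 63 mod 4 = 3 ✓, 63 mod 3 = 0 ✓, 63 mod 11 = 8 ✓.

x ≡ 63 (mod 132).


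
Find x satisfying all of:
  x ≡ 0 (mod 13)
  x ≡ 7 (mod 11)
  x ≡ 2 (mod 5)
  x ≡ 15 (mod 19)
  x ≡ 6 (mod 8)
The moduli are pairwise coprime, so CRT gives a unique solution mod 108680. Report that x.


Product of moduli M = 13 · 11 · 5 · 19 · 8 = 108680.
Merge one congruence at a time:
  Start: x ≡ 0 (mod 13).
  Combine with x ≡ 7 (mod 11); new modulus lcm = 143.
    Write x = 0 + 13·t and substitute into x ≡ 7 (mod 11): 13·t ≡ 7 − 0 = 7 (mod 11).
    Reduce coefficients mod 11: 2·t ≡ 7 (mod 11).
    The inverse of 2 mod 11 is 6 (since 2·6 = 12 = 1·11 + 1), so t ≡ 6·7 = 42 ≡ 9 (mod 11).
    Then x = 0 + 13·9 = 117, valid modulo lcm(13, 11) = 143: x ≡ 117 (mod 143).
  Combine with x ≡ 2 (mod 5); new modulus lcm = 715.
    Write x = 117 + 143·t and substitute into x ≡ 2 (mod 5): 143·t ≡ 2 − 117 = -115 (mod 5).
    Reduce coefficients mod 5: 3·t ≡ 0 (mod 5).
    The inverse of 3 mod 5 is 2 (since 3·2 = 6 = 1·5 + 1), so t ≡ 2·0 = 0 ≡ 0 (mod 5).
    Then x = 117 + 143·0 = 117, valid modulo lcm(143, 5) = 715: x ≡ 117 (mod 715).
  Combine with x ≡ 15 (mod 19); new modulus lcm = 13585.
    Write x = 117 + 715·t and substitute into x ≡ 15 (mod 19): 715·t ≡ 15 − 117 = -102 (mod 19).
    Reduce coefficients mod 19: 12·t ≡ 12 (mod 19).
    The inverse of 12 mod 19 is 8 (since 12·8 = 96 = 5·19 + 1), so t ≡ 8·12 = 96 ≡ 1 (mod 19).
    Then x = 117 + 715·1 = 832, valid modulo lcm(715, 19) = 13585: x ≡ 832 (mod 13585).
  Combine with x ≡ 6 (mod 8); new modulus lcm = 108680.
    Write x = 832 + 13585·t and substitute into x ≡ 6 (mod 8): 13585·t ≡ 6 − 832 = -826 (mod 8).
    Reduce coefficients mod 8: 1·t ≡ 6 (mod 8).
    So t ≡ 6 (mod 8).
    Then x = 832 + 13585·6 = 82342, valid modulo lcm(13585, 8) = 108680: x ≡ 82342 (mod 108680).
Verify against each original: 82342 mod 13 = 0, 82342 mod 11 = 7, 82342 mod 5 = 2, 82342 mod 19 = 15, 82342 mod 8 = 6.

x ≡ 82342 (mod 108680).


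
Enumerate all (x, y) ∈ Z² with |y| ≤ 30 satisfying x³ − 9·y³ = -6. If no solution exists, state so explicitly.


The equation is x³ - 9y³ = -6. For fixed y, x³ = 9·y³ − 6, so a solution requires the RHS to be a perfect cube.
Strategy: iterate y from -30 to 30, compute RHS = 9·y³ − 6, and check whether it is a (positive or negative) perfect cube.
Check small values of y:
  y = 0: RHS = -6 is not a perfect cube.
  y = 1: RHS = 3 is not a perfect cube.
  y = -1: RHS = -15 is not a perfect cube.
  y = 2: RHS = 66 is not a perfect cube.
  y = -2: RHS = -78 is not a perfect cube.
  y = 3: RHS = 237 is not a perfect cube.
  y = -3: RHS = -249 is not a perfect cube.
Continuing the search up to |y| = 30 finds no solutions either.
No (x, y) in the scanned range satisfies the equation.

No integer solutions with |y| ≤ 30.


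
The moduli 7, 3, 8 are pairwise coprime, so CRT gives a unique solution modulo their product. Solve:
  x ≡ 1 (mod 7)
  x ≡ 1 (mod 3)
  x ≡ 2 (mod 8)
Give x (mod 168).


Moduli 7, 3, 8 are pairwise coprime; by CRT there is a unique solution modulo M = 7 · 3 · 8 = 168.
Solve pairwise, accumulating the modulus:
  Start with x ≡ 1 (mod 7).
  Combine with x ≡ 1 (mod 3): since gcd(7, 3) = 1, we get a unique residue mod 21.
    Write x = 1 + 7·t and substitute into x ≡ 1 (mod 3): 7·t ≡ 1 − 1 = 0 (mod 3).
    Reduce coefficients mod 3: 1·t ≡ 0 (mod 3).
    So t ≡ 0 (mod 3).
    Then x = 1 + 7·0 = 1, valid modulo lcm(7, 3) = 21: x ≡ 1 (mod 21).
  Combine with x ≡ 2 (mod 8): since gcd(21, 8) = 1, we get a unique residue mod 168.
    Write x = 1 + 21·t and substitute into x ≡ 2 (mod 8): 21·t ≡ 2 − 1 = 1 (mod 8).
    Reduce coefficients mod 8: 5·t ≡ 1 (mod 8).
    The inverse of 5 mod 8 is 5 (since 5·5 = 25 = 3·8 + 1), so t ≡ 5·1 = 5 ≡ 5 (mod 8).
    Then x = 1 + 21·5 = 106, valid modulo lcm(21, 8) = 168: x ≡ 106 (mod 168).
Verify: 106 mod 7 = 1 ✓, 106 mod 3 = 1 ✓, 106 mod 8 = 2 ✓.

x ≡ 106 (mod 168).


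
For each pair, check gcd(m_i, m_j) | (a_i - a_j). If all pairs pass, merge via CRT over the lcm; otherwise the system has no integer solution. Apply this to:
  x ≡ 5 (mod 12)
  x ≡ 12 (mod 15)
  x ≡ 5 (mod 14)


Moduli 12, 15, 14 are not pairwise coprime, so CRT works modulo lcm(m_i) when all pairwise compatibility conditions hold.
Pairwise compatibility: gcd(m_i, m_j) must divide a_i - a_j for every pair.
Merge one congruence at a time:
  Start: x ≡ 5 (mod 12).
  Combine with x ≡ 12 (mod 15): gcd(12, 15) = 3, and 12 - 5 = 7 is NOT divisible by 3.
    ⇒ system is inconsistent (no integer solution).

No solution (the system is inconsistent).


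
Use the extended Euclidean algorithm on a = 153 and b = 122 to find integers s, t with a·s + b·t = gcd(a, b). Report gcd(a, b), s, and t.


Euclidean algorithm on (153, 122) — divide until remainder is 0:
  153 = 1 · 122 + 31
  122 = 3 · 31 + 29
  31 = 1 · 29 + 2
  29 = 14 · 2 + 1
  2 = 2 · 1 + 0
gcd(153, 122) = 1.
Track Bezout coefficients alongside the remainders: start with r₀ = 153 = a·1 + b·0 (s = 1, t = 0) and r₁ = 122 = a·0 + b·1 (s = 0, t = 1); each new remainder r_{k+1} = r_{k-1} − q_k·r_k inherits s_{k+1} = s_{k-1} − q_k·s_k, t_{k+1} = t_{k-1} − q_k·t_k, so r_k = a·s_k + b·t_k at every step:
  q = 1: r = 31, s = 1 − 1·0 = 1, t = 0 − 1·1 = -1  (check: 153·1 + 122·(-1) = 31)
  q = 3: r = 29, s = 0 − 3·1 = -3, t = 1 − 3·(-1) = 4  (check: 153·(-3) + 122·4 = 29)
  q = 1: r = 2, s = 1 − 1·(-3) = 4, t = -1 − 1·4 = -5  (check: 153·4 + 122·(-5) = 2)
  q = 14: r = 1, s = -3 − 14·4 = -59, t = 4 − 14·(-5) = 74  (check: 153·(-59) + 122·74 = 1)
The row with r = 1 (the gcd) gives the Bezout coefficients s = -59, t = 74.
Result: 153 · (-59) + 122 · (74) = 1.

gcd(153, 122) = 1; s = -59, t = 74 (check: 153·(-59) + 122·74 = 1).


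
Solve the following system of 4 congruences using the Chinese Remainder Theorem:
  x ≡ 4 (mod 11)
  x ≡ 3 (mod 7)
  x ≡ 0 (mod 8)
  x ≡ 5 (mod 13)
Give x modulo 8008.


Product of moduli M = 11 · 7 · 8 · 13 = 8008.
Merge one congruence at a time:
  Start: x ≡ 4 (mod 11).
  Combine with x ≡ 3 (mod 7); new modulus lcm = 77.
    Write x = 4 + 11·t and substitute into x ≡ 3 (mod 7): 11·t ≡ 3 − 4 = -1 (mod 7).
    Reduce coefficients mod 7: 4·t ≡ 6 (mod 7).
    The inverse of 4 mod 7 is 2 (since 4·2 = 8 = 1·7 + 1), so t ≡ 2·6 = 12 ≡ 5 (mod 7).
    Then x = 4 + 11·5 = 59, valid modulo lcm(11, 7) = 77: x ≡ 59 (mod 77).
  Combine with x ≡ 0 (mod 8); new modulus lcm = 616.
    Write x = 59 + 77·t and substitute into x ≡ 0 (mod 8): 77·t ≡ 0 − 59 = -59 (mod 8).
    Reduce coefficients mod 8: 5·t ≡ 5 (mod 8).
    The inverse of 5 mod 8 is 5 (since 5·5 = 25 = 3·8 + 1), so t ≡ 5·5 = 25 ≡ 1 (mod 8).
    Then x = 59 + 77·1 = 136, valid modulo lcm(77, 8) = 616: x ≡ 136 (mod 616).
  Combine with x ≡ 5 (mod 13); new modulus lcm = 8008.
    Write x = 136 + 616·t and substitute into x ≡ 5 (mod 13): 616·t ≡ 5 − 136 = -131 (mod 13).
    Reduce coefficients mod 13: 5·t ≡ 12 (mod 13).
    The inverse of 5 mod 13 is 8 (since 5·8 = 40 = 3·13 + 1), so t ≡ 8·12 = 96 ≡ 5 (mod 13).
    Then x = 136 + 616·5 = 3216, valid modulo lcm(616, 13) = 8008: x ≡ 3216 (mod 8008).
Verify against each original: 3216 mod 11 = 4, 3216 mod 7 = 3, 3216 mod 8 = 0, 3216 mod 13 = 5.

x ≡ 3216 (mod 8008).


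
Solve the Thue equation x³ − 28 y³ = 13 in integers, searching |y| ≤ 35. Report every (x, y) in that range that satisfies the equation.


The equation is x³ - 28y³ = 13. For fixed y, x³ = 28·y³ + 13, so a solution requires the RHS to be a perfect cube.
Strategy: iterate y from -35 to 35, compute RHS = 28·y³ + 13, and check whether it is a (positive or negative) perfect cube.
Check small values of y:
  y = 0: RHS = 13 is not a perfect cube.
  y = 1: RHS = 41 is not a perfect cube.
  y = -1: RHS = -15 is not a perfect cube.
  y = 2: RHS = 237 is not a perfect cube.
  y = -2: RHS = -211 is not a perfect cube.
  y = 3: RHS = 769 is not a perfect cube.
  y = -3: RHS = -743 is not a perfect cube.
Continuing the search up to |y| = 35 finds no solutions either.
No (x, y) in the scanned range satisfies the equation.

No integer solutions with |y| ≤ 35.


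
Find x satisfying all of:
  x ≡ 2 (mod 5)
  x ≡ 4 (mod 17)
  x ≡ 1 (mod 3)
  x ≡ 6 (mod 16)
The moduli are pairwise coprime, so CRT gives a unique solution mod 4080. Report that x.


Product of moduli M = 5 · 17 · 3 · 16 = 4080.
Merge one congruence at a time:
  Start: x ≡ 2 (mod 5).
  Combine with x ≡ 4 (mod 17); new modulus lcm = 85.
    Write x = 2 + 5·t and substitute into x ≡ 4 (mod 17): 5·t ≡ 4 − 2 = 2 (mod 17).
    The inverse of 5 mod 17 is 7 (since 5·7 = 35 = 2·17 + 1), so t ≡ 7·2 = 14 ≡ 14 (mod 17).
    Then x = 2 + 5·14 = 72, valid modulo lcm(5, 17) = 85: x ≡ 72 (mod 85).
  Combine with x ≡ 1 (mod 3); new modulus lcm = 255.
    Write x = 72 + 85·t and substitute into x ≡ 1 (mod 3): 85·t ≡ 1 − 72 = -71 (mod 3).
    Reduce coefficients mod 3: 1·t ≡ 1 (mod 3).
    So t ≡ 1 (mod 3).
    Then x = 72 + 85·1 = 157, valid modulo lcm(85, 3) = 255: x ≡ 157 (mod 255).
  Combine with x ≡ 6 (mod 16); new modulus lcm = 4080.
    Write x = 157 + 255·t and substitute into x ≡ 6 (mod 16): 255·t ≡ 6 − 157 = -151 (mod 16).
    Reduce coefficients mod 16: 15·t ≡ 9 (mod 16).
    The inverse of 15 mod 16 is 15 (since 15·15 = 225 = 14·16 + 1), so t ≡ 15·9 = 135 ≡ 7 (mod 16).
    Then x = 157 + 255·7 = 1942, valid modulo lcm(255, 16) = 4080: x ≡ 1942 (mod 4080).
Verify against each original: 1942 mod 5 = 2, 1942 mod 17 = 4, 1942 mod 3 = 1, 1942 mod 16 = 6.

x ≡ 1942 (mod 4080).


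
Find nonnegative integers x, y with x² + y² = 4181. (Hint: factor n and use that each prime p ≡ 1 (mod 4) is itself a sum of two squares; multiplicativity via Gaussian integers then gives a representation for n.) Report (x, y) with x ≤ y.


Step 1: Factor n = 4181 = 37 · 113.
Step 2: Check the mod-4 condition on each prime factor: 37 ≡ 1 (mod 4), exponent 1; 113 ≡ 1 (mod 4), exponent 1.
All primes ≡ 3 (mod 4) appear to even exponent (or don't appear), so by the two-squares theorem n IS expressible as a sum of two squares.
Step 3: Build a representation. Here n = 37 · 113 is a product of primes ≡ 1 (mod 4). Each prime p ≡ 1 (mod 4) is itself a sum of two squares; find a² by testing p − a² for a perfect square:
  37: 37 − 1² = 36 = 6² ⇒ 37 = 1² + 6².
  113: 113 − 1² = 112, 113 − 2² = 109, 113 − 3² = 104, 113 − 4² = 97, 113 − 5² = 88, 113 − 6² = 77, 113 − 7² = 64 = 8² ⇒ 113 = 7² + 8².
  Combine using the Brahmagupta–Fibonacci identity (a² + b²)(c² + d²) = (ac − bd)² + (ad + bc)² = (ac + bd)² + (ad − bc)²:
  37 · 113 = 4181: from (1² + 6²)(7² + 8²), take (1·7 − 6·8, 1·8 + 6·7) = (7 − 48, 8 + 42) = (-41, 50); dropping signs (only squares matter) gives (41, 50); check 41² + 50² = 1681 + 2500 = 4181 ✓.
Step 4: Order so x ≤ y and verify: 41² + 50² = 1681 + 2500 = 4181 = n. ✓

n = 4181 = 41² + 50² (one valid representation with x ≤ y).


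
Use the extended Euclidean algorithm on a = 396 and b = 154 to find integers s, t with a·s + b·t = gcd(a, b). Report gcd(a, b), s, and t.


Euclidean algorithm on (396, 154) — divide until remainder is 0:
  396 = 2 · 154 + 88
  154 = 1 · 88 + 66
  88 = 1 · 66 + 22
  66 = 3 · 22 + 0
gcd(396, 154) = 22.
Track Bezout coefficients alongside the remainders: start with r₀ = 396 = a·1 + b·0 (s = 1, t = 0) and r₁ = 154 = a·0 + b·1 (s = 0, t = 1); each new remainder r_{k+1} = r_{k-1} − q_k·r_k inherits s_{k+1} = s_{k-1} − q_k·s_k, t_{k+1} = t_{k-1} − q_k·t_k, so r_k = a·s_k + b·t_k at every step:
  q = 2: r = 88, s = 1 − 2·0 = 1, t = 0 − 2·1 = -2  (check: 396·1 + 154·(-2) = 88)
  q = 1: r = 66, s = 0 − 1·1 = -1, t = 1 − 1·(-2) = 3  (check: 396·(-1) + 154·3 = 66)
  q = 1: r = 22, s = 1 − 1·(-1) = 2, t = -2 − 1·3 = -5  (check: 396·2 + 154·(-5) = 22)
The row with r = 22 (the gcd) gives the Bezout coefficients s = 2, t = -5.
Result: 396 · (2) + 154 · (-5) = 22.

gcd(396, 154) = 22; s = 2, t = -5 (check: 396·2 + 154·(-5) = 22).


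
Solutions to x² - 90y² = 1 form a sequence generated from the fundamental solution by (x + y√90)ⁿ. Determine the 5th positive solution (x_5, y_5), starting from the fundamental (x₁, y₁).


Step 1: Find the fundamental solution (x₁, y₁) of x² - 90y² = 1.
  Expand √90 as a continued fraction. a₀ = ⌊√90⌋ = 9; iterate m_{k+1} = d_k·a_k − m_k, d_{k+1} = (90 − m_{k+1}²)/d_k, a_{k+1} = ⌊(a₀ + m_{k+1})/d_{k+1}⌋ (starting m₀ = 0, d₀ = 1), with convergents p_k = a_k·p_{k-1} + p_{k-2}, q_k = a_k·q_{k-1} + q_{k-2} (p₋₁ = 1, q₋₁ = 0):
  k = 0: a₀ = 9; p₀/q₀ = 9/1; p₀² − 90·q₀² = 81 − 90 = -9.
  k = 1: m = 9, d = 9, a = ⌊(9 + 9)/9⌋ = 2; p/q = (2·9 + 1)/(2·1 + 0) = 19/2; p² − 90·q² = 361 − 360 = 1.
  The first convergent with p² − 90·q² = 1 gives the fundamental solution (x₁, y₁) = (19, 2).
Step 2: Apply the recurrence (x_{n+1}, y_{n+1}) = (x₁x_n + 90y₁y_n, x₁y_n + y₁x_n) repeatedly.
  From (x_1, y_1) = (19, 2): x_2 = 19·19 + 90·2·2 = 721; y_2 = 19·2 + 2·19 = 76.
  From (x_2, y_2) = (721, 76): x_3 = 19·721 + 90·2·76 = 27379; y_3 = 19·76 + 2·721 = 2886.
  From (x_3, y_3) = (27379, 2886): x_4 = 19·27379 + 90·2·2886 = 1039681; y_4 = 19·2886 + 2·27379 = 109592.
  From (x_4, y_4) = (1039681, 109592): x_5 = 19·1039681 + 90·2·109592 = 39480499; y_5 = 19·109592 + 2·1039681 = 4161610.
Step 3: Verify x_5² - 90·y_5² = 1558709801289001 - 1558709801289000 = 1 (should be 1). ✓

(x_1, y_1) = (19, 2); (x_5, y_5) = (39480499, 4161610).


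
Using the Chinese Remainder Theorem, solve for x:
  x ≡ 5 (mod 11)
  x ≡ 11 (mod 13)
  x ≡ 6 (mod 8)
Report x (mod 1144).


Moduli 11, 13, 8 are pairwise coprime; by CRT there is a unique solution modulo M = 11 · 13 · 8 = 1144.
Solve pairwise, accumulating the modulus:
  Start with x ≡ 5 (mod 11).
  Combine with x ≡ 11 (mod 13): since gcd(11, 13) = 1, we get a unique residue mod 143.
    Write x = 5 + 11·t and substitute into x ≡ 11 (mod 13): 11·t ≡ 11 − 5 = 6 (mod 13).
    The inverse of 11 mod 13 is 6 (since 11·6 = 66 = 5·13 + 1), so t ≡ 6·6 = 36 ≡ 10 (mod 13).
    Then x = 5 + 11·10 = 115, valid modulo lcm(11, 13) = 143: x ≡ 115 (mod 143).
  Combine with x ≡ 6 (mod 8): since gcd(143, 8) = 1, we get a unique residue mod 1144.
    Write x = 115 + 143·t and substitute into x ≡ 6 (mod 8): 143·t ≡ 6 − 115 = -109 (mod 8).
    Reduce coefficients mod 8: 7·t ≡ 3 (mod 8).
    The inverse of 7 mod 8 is 7 (since 7·7 = 49 = 6·8 + 1), so t ≡ 7·3 = 21 ≡ 5 (mod 8).
    Then x = 115 + 143·5 = 830, valid modulo lcm(143, 8) = 1144: x ≡ 830 (mod 1144).
Verify: 830 mod 11 = 5 ✓, 830 mod 13 = 11 ✓, 830 mod 8 = 6 ✓.

x ≡ 830 (mod 1144).
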